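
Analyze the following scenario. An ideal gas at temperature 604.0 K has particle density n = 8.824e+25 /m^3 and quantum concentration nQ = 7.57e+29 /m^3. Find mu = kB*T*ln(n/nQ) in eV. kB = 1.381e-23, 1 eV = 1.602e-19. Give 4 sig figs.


Step 1: n/nQ = 8.824e+25/7.57e+29 = 0.0001166
Step 2: ln(n/nQ) = -9.057
Step 3: mu = kB*T*ln(n/nQ) = 8.341e-21*-9.057 = -7.555e-20 J
Step 4: Convert to eV: -7.555e-20/1.602e-19 = -0.4716 eV

-0.4716


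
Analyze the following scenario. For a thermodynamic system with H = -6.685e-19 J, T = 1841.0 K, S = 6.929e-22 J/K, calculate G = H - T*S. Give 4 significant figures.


Step 1: T*S = 1841.0 * 6.929e-22 = 1.276e-18 J
Step 2: G = H - T*S = -6.685e-19 - 1.276e-18
Step 3: G = -1.944e-18 J

-1.944e-18


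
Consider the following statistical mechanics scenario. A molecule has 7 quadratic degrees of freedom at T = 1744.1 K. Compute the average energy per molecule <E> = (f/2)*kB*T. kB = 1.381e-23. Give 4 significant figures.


Step 1: f/2 = 7/2 = 3.5
Step 2: kB*T = 1.381e-23 * 1744.1 = 2.409e-20
Step 3: <E> = 3.5 * 2.409e-20 = 8.43e-20 J

8.43e-20


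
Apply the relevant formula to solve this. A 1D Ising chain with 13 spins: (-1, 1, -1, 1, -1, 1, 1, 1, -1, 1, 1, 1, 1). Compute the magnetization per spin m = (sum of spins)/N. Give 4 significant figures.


Step 1: Count up spins (+1): 9, down spins (-1): 4
Step 2: Total magnetization M = 9 - 4 = 5
Step 3: m = M/N = 5/13 = 0.3846

0.3846


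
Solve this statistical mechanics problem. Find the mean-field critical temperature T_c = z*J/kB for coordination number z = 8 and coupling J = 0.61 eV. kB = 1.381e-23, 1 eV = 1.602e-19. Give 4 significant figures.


Step 1: z*J = 8*0.61 = 4.88 eV
Step 2: Convert to Joules: 4.88*1.602e-19 = 7.818e-19 J
Step 3: T_c = 7.818e-19 / 1.381e-23 = 5.661e+04 K

5.661e+04


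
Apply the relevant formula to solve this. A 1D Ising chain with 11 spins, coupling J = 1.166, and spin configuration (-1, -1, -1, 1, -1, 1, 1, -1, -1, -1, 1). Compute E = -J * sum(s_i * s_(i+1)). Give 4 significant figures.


Step 1: Nearest-neighbor products: 1, 1, -1, -1, -1, 1, -1, 1, 1, -1
Step 2: Sum of products = 0
Step 3: E = -1.166 * 0 = 0

0


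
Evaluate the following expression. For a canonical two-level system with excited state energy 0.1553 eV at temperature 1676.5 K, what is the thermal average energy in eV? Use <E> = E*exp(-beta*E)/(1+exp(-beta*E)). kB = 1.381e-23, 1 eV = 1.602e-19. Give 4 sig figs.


Step 1: beta*E = 0.1553*1.602e-19/(1.381e-23*1676.5) = 1.075
Step 2: exp(-beta*E) = 0.3414
Step 3: <E> = 0.1553*0.3414/(1+0.3414) = 0.03953 eV

0.03953


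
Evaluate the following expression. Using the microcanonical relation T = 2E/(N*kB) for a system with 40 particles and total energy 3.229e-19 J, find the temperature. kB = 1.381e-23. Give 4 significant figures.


Step 1: Numerator = 2*E = 2*3.229e-19 = 6.458e-19 J
Step 2: Denominator = N*kB = 40*1.381e-23 = 5.524e-22
Step 3: T = 6.458e-19 / 5.524e-22 = 1169 K

1169


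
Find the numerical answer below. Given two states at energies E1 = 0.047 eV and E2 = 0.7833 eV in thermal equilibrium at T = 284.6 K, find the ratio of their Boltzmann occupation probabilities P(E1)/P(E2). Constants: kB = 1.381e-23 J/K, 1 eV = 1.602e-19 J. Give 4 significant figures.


Step 1: Compute energy difference dE = E1 - E2 = 0.047 - 0.7833 = -0.7363 eV
Step 2: Convert to Joules: dE_J = -0.7363 * 1.602e-19 = -1.18e-19 J
Step 3: Compute exponent = -dE_J / (kB * T) = -(-1.18e-19) / (1.381e-23 * 284.6) = 30.01
Step 4: P(E1)/P(E2) = exp(30.01) = 1.081e+13

1.081e+13


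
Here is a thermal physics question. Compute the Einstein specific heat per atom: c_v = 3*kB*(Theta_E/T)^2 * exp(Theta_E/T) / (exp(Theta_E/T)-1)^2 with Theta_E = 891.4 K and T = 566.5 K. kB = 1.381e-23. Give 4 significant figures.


Step 1: x = Theta_E/T = 891.4/566.5 = 1.574
Step 2: x^2 = 2.476
Step 3: exp(x) = 4.824
Step 4: c_v = 3*1.381e-23*2.476*4.824/(4.824-1)^2 = 3.384e-23

3.384e-23


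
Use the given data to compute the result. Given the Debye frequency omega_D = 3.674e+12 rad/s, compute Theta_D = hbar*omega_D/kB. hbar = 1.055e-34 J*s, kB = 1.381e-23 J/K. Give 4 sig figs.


Step 1: hbar*omega_D = 1.055e-34 * 3.674e+12 = 3.876e-22 J
Step 2: Theta_D = 3.876e-22 / 1.381e-23
Step 3: Theta_D = 28.07 K

28.07


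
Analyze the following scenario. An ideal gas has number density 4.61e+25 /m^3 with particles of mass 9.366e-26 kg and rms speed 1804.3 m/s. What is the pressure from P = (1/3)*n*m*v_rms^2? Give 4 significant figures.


Step 1: v_rms^2 = 1804.3^2 = 3.255e+06
Step 2: n*m = 4.61e+25*9.366e-26 = 4.318
Step 3: P = (1/3)*4.318*3.255e+06 = 4.685e+06 Pa

4.685e+06


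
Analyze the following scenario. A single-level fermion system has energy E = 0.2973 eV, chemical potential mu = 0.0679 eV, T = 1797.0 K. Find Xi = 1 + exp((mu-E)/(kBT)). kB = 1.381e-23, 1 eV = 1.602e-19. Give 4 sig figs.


Step 1: (mu - E) = 0.0679 - 0.2973 = -0.2294 eV
Step 2: x = (mu-E)*eV/(kB*T) = -0.2294*1.602e-19/(1.381e-23*1797.0) = -1.481
Step 3: exp(x) = 0.2274
Step 4: Xi = 1 + 0.2274 = 1.227

1.227


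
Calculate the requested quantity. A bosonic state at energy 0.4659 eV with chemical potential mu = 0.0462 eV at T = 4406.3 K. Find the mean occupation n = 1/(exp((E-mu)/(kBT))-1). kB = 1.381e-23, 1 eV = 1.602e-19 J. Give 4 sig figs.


Step 1: (E - mu) = 0.4197 eV
Step 2: x = (E-mu)*eV/(kB*T) = 0.4197*1.602e-19/(1.381e-23*4406.3) = 1.105
Step 3: exp(x) = 3.019
Step 4: n = 1/(exp(x)-1) = 0.4953

0.4953


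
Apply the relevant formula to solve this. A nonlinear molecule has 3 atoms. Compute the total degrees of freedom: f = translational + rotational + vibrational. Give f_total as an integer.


Step 1: Translational DOF = 3
Step 2: Rotational DOF (nonlinear) = 3
Step 3: Vibrational DOF = 3*3 - 6 = 3
Step 4: Total = 3 + 3 + 3 = 9

9


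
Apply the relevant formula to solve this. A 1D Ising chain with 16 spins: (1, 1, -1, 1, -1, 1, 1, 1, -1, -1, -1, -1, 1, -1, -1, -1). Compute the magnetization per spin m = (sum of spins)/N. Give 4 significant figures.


Step 1: Count up spins (+1): 7, down spins (-1): 9
Step 2: Total magnetization M = 7 - 9 = -2
Step 3: m = M/N = -2/16 = -0.125

-0.125


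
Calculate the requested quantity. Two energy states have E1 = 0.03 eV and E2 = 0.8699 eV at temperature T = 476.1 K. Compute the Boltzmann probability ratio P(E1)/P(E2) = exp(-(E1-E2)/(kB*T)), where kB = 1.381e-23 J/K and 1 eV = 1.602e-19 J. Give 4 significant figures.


Step 1: Compute energy difference dE = E1 - E2 = 0.03 - 0.8699 = -0.8399 eV
Step 2: Convert to Joules: dE_J = -0.8399 * 1.602e-19 = -1.346e-19 J
Step 3: Compute exponent = -dE_J / (kB * T) = -(-1.346e-19) / (1.381e-23 * 476.1) = 20.46
Step 4: P(E1)/P(E2) = exp(20.46) = 7.719e+08

7.719e+08


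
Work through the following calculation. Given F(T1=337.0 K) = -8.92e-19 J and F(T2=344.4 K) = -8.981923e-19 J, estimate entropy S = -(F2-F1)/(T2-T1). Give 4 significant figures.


Step 1: dF = F2 - F1 = -8.981923e-19 - (-8.92e-19) = -6.1923e-21 J
Step 2: dT = T2 - T1 = 344.4 - 337.0 = 7.4 K
Step 3: S = -dF/dT = -(-6.1923e-21)/7.4 = 8.368e-22 J/K

8.368e-22


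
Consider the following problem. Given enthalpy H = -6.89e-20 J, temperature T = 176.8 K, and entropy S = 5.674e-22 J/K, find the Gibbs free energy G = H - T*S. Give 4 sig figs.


Step 1: T*S = 176.8 * 5.674e-22 = 1.003e-19 J
Step 2: G = H - T*S = -6.89e-20 - 1.003e-19
Step 3: G = -1.692e-19 J

-1.692e-19


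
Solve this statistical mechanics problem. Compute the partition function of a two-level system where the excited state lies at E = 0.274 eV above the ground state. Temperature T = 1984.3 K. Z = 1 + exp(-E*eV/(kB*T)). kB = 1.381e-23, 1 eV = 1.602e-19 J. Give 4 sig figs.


Step 1: Compute beta*E = E*eV/(kB*T) = 0.274*1.602e-19/(1.381e-23*1984.3) = 1.602
Step 2: exp(-beta*E) = exp(-1.602) = 0.2015
Step 3: Z = 1 + 0.2015 = 1.202

1.202


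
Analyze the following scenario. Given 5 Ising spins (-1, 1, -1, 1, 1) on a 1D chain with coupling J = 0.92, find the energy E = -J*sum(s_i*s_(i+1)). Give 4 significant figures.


Step 1: Nearest-neighbor products: -1, -1, -1, 1
Step 2: Sum of products = -2
Step 3: E = -0.92 * -2 = 1.84

1.84


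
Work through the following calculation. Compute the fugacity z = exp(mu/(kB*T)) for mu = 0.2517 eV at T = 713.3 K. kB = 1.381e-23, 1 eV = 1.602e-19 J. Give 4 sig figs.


Step 1: Convert mu to Joules: 0.2517*1.602e-19 = 4.032e-20 J
Step 2: kB*T = 1.381e-23*713.3 = 9.851e-21 J
Step 3: mu/(kB*T) = 4.093
Step 4: z = exp(4.093) = 59.94

59.94


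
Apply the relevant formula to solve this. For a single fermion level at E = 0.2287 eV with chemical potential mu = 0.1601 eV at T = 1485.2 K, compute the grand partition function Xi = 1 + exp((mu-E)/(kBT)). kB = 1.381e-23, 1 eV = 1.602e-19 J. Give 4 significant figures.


Step 1: (mu - E) = 0.1601 - 0.2287 = -0.0686 eV
Step 2: x = (mu-E)*eV/(kB*T) = -0.0686*1.602e-19/(1.381e-23*1485.2) = -0.5358
Step 3: exp(x) = 0.5852
Step 4: Xi = 1 + 0.5852 = 1.585

1.585


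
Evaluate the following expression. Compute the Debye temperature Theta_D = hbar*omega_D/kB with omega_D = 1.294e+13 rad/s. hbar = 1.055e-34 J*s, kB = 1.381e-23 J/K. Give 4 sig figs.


Step 1: hbar*omega_D = 1.055e-34 * 1.294e+13 = 1.365e-21 J
Step 2: Theta_D = 1.365e-21 / 1.381e-23
Step 3: Theta_D = 98.85 K

98.85


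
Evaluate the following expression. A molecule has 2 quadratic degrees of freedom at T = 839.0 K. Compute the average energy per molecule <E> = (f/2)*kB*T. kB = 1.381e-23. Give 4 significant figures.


Step 1: f/2 = 2/2 = 1
Step 2: kB*T = 1.381e-23 * 839.0 = 1.159e-20
Step 3: <E> = 1 * 1.159e-20 = 1.159e-20 J

1.159e-20


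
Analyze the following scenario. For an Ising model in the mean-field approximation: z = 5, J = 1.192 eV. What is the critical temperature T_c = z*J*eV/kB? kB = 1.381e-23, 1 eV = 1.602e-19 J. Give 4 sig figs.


Step 1: z*J = 5*1.192 = 5.96 eV
Step 2: Convert to Joules: 5.96*1.602e-19 = 9.548e-19 J
Step 3: T_c = 9.548e-19 / 1.381e-23 = 6.914e+04 K

6.914e+04


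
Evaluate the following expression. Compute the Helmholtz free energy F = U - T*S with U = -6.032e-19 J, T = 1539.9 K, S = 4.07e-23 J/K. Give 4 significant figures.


Step 1: T*S = 1539.9 * 4.07e-23 = 6.267e-20 J
Step 2: F = U - T*S = -6.032e-19 - 6.267e-20
Step 3: F = -6.659e-19 J

-6.659e-19


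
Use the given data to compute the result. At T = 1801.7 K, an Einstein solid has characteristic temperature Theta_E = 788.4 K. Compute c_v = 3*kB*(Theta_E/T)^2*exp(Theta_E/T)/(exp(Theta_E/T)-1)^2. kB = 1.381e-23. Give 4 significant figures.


Step 1: x = Theta_E/T = 788.4/1801.7 = 0.4376
Step 2: x^2 = 0.1915
Step 3: exp(x) = 1.549
Step 4: c_v = 3*1.381e-23*0.1915*1.549/(1.549-1)^2 = 4.078e-23

4.078e-23


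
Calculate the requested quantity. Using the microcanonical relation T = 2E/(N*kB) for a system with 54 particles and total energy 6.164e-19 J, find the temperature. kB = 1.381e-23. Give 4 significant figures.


Step 1: Numerator = 2*E = 2*6.164e-19 = 1.233e-18 J
Step 2: Denominator = N*kB = 54*1.381e-23 = 7.457e-22
Step 3: T = 1.233e-18 / 7.457e-22 = 1653 K

1653


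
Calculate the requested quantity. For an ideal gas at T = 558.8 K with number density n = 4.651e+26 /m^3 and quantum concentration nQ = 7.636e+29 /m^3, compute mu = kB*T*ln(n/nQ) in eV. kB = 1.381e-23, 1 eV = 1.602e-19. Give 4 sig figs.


Step 1: n/nQ = 4.651e+26/7.636e+29 = 0.0006091
Step 2: ln(n/nQ) = -7.404
Step 3: mu = kB*T*ln(n/nQ) = 7.717e-21*-7.404 = -5.713e-20 J
Step 4: Convert to eV: -5.713e-20/1.602e-19 = -0.3566 eV

-0.3566


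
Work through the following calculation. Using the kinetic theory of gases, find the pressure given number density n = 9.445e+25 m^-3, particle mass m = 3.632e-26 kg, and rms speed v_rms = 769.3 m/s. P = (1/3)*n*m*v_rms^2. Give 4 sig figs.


Step 1: v_rms^2 = 769.3^2 = 5.918e+05
Step 2: n*m = 9.445e+25*3.632e-26 = 3.43
Step 3: P = (1/3)*3.43*5.918e+05 = 6.767e+05 Pa

6.767e+05


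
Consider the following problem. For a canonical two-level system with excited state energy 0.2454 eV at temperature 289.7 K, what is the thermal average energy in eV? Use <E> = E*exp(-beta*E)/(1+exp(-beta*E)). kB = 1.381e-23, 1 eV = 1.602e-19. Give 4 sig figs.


Step 1: beta*E = 0.2454*1.602e-19/(1.381e-23*289.7) = 9.826
Step 2: exp(-beta*E) = 5.401e-05
Step 3: <E> = 0.2454*5.401e-05/(1+5.401e-05) = 1.325e-05 eV

1.325e-05


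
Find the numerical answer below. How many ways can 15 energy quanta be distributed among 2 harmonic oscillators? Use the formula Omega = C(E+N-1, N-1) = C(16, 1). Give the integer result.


Step 1: Use binomial coefficient C(16, 1)
Step 2: Numerator = 16! / 15!
Step 3: Denominator = 1!
Step 4: Omega = 16

16


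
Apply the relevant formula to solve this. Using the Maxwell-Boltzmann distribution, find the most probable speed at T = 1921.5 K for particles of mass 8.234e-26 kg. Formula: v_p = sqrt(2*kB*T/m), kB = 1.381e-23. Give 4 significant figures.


Step 1: Numerator = 2*kB*T = 2*1.381e-23*1921.5 = 5.307e-20
Step 2: Ratio = 5.307e-20 / 8.234e-26 = 6.445e+05
Step 3: v_p = sqrt(6.445e+05) = 802.8 m/s

802.8


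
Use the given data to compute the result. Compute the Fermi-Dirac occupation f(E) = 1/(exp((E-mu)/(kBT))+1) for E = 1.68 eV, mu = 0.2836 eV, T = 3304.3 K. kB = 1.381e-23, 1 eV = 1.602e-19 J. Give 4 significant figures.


Step 1: (E - mu) = 1.68 - 0.2836 = 1.396 eV
Step 2: Convert: (E-mu)*eV = 2.237e-19 J
Step 3: x = (E-mu)*eV/(kB*T) = 4.902
Step 4: f = 1/(exp(4.902)+1) = 0.007375

0.007375


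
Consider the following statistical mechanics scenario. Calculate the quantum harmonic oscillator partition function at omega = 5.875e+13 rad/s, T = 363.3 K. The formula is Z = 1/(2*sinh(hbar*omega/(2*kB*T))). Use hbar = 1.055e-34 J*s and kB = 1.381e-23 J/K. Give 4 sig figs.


Step 1: Compute x = hbar*omega/(kB*T) = 1.055e-34*5.875e+13/(1.381e-23*363.3) = 1.235
Step 2: x/2 = 0.6177
Step 3: sinh(x/2) = 0.6577
Step 4: Z = 1/(2*0.6577) = 0.7602

0.7602


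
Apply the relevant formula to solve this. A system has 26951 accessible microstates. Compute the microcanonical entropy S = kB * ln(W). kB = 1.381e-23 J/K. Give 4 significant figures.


Step 1: ln(W) = ln(26951) = 10.2
Step 2: S = kB * ln(W) = 1.381e-23 * 10.2
Step 3: S = 1.409e-22 J/K

1.409e-22


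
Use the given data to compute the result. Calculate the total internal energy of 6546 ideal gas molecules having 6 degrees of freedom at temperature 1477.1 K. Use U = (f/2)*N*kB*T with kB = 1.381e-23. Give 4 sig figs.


Step 1: f/2 = 6/2 = 3.0
Step 2: N*kB*T = 6546*1.381e-23*1477.1 = 1.335e-16
Step 3: U = 3.0 * 1.335e-16 = 4.006e-16 J

4.006e-16


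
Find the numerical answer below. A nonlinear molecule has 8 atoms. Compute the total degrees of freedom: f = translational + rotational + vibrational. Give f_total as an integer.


Step 1: Translational DOF = 3
Step 2: Rotational DOF (nonlinear) = 3
Step 3: Vibrational DOF = 3*8 - 6 = 18
Step 4: Total = 3 + 3 + 18 = 24

24


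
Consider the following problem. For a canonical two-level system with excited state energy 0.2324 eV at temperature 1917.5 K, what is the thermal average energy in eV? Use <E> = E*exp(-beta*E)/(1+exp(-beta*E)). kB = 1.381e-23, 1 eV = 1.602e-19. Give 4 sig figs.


Step 1: beta*E = 0.2324*1.602e-19/(1.381e-23*1917.5) = 1.406
Step 2: exp(-beta*E) = 0.2451
Step 3: <E> = 0.2324*0.2451/(1+0.2451) = 0.04575 eV

0.04575


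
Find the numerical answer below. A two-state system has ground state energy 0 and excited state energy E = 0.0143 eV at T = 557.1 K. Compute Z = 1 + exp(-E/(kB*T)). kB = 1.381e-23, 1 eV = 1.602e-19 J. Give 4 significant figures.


Step 1: Compute beta*E = E*eV/(kB*T) = 0.0143*1.602e-19/(1.381e-23*557.1) = 0.2978
Step 2: exp(-beta*E) = exp(-0.2978) = 0.7425
Step 3: Z = 1 + 0.7425 = 1.742

1.742


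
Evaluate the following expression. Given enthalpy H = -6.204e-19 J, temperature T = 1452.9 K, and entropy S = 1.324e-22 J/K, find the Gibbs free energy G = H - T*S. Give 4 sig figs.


Step 1: T*S = 1452.9 * 1.324e-22 = 1.924e-19 J
Step 2: G = H - T*S = -6.204e-19 - 1.924e-19
Step 3: G = -8.128e-19 J

-8.128e-19


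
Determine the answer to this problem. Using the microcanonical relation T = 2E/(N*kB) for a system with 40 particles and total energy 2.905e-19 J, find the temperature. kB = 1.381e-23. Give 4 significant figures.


Step 1: Numerator = 2*E = 2*2.905e-19 = 5.81e-19 J
Step 2: Denominator = N*kB = 40*1.381e-23 = 5.524e-22
Step 3: T = 5.81e-19 / 5.524e-22 = 1052 K

1052


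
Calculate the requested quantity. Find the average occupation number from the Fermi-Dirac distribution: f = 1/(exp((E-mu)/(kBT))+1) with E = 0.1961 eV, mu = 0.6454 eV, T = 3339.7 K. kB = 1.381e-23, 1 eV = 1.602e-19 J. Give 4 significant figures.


Step 1: (E - mu) = 0.1961 - 0.6454 = -0.4493 eV
Step 2: Convert: (E-mu)*eV = -7.198e-20 J
Step 3: x = (E-mu)*eV/(kB*T) = -1.561
Step 4: f = 1/(exp(-1.561)+1) = 0.8264

0.8264


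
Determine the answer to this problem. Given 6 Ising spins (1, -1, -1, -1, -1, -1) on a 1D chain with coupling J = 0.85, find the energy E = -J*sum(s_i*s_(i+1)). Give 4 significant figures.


Step 1: Nearest-neighbor products: -1, 1, 1, 1, 1
Step 2: Sum of products = 3
Step 3: E = -0.85 * 3 = -2.55

-2.55


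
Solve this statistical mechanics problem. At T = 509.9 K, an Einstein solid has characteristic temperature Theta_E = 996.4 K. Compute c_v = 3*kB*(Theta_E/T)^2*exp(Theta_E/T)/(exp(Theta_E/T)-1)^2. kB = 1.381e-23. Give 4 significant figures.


Step 1: x = Theta_E/T = 996.4/509.9 = 1.954
Step 2: x^2 = 3.819
Step 3: exp(x) = 7.058
Step 4: c_v = 3*1.381e-23*3.819*7.058/(7.058-1)^2 = 3.043e-23

3.043e-23


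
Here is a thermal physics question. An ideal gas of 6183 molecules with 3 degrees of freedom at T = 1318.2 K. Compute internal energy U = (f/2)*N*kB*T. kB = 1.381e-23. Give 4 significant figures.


Step 1: f/2 = 3/2 = 1.5
Step 2: N*kB*T = 6183*1.381e-23*1318.2 = 1.126e-16
Step 3: U = 1.5 * 1.126e-16 = 1.688e-16 J

1.688e-16


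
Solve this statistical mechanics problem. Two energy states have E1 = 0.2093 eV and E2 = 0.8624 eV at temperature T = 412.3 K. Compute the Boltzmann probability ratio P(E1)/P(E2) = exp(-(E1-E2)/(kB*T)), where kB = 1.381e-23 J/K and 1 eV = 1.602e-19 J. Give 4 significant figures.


Step 1: Compute energy difference dE = E1 - E2 = 0.2093 - 0.8624 = -0.6531 eV
Step 2: Convert to Joules: dE_J = -0.6531 * 1.602e-19 = -1.046e-19 J
Step 3: Compute exponent = -dE_J / (kB * T) = -(-1.046e-19) / (1.381e-23 * 412.3) = 18.38
Step 4: P(E1)/P(E2) = exp(18.38) = 9.557e+07

9.557e+07


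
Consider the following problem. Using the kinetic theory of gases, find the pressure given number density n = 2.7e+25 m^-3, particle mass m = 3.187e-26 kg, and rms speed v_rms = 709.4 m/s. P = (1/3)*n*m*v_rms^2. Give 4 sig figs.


Step 1: v_rms^2 = 709.4^2 = 5.032e+05
Step 2: n*m = 2.7e+25*3.187e-26 = 0.8605
Step 3: P = (1/3)*0.8605*5.032e+05 = 1.443e+05 Pa

1.443e+05


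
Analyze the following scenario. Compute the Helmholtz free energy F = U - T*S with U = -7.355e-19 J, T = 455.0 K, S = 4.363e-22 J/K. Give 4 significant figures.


Step 1: T*S = 455.0 * 4.363e-22 = 1.985e-19 J
Step 2: F = U - T*S = -7.355e-19 - 1.985e-19
Step 3: F = -9.34e-19 J

-9.34e-19


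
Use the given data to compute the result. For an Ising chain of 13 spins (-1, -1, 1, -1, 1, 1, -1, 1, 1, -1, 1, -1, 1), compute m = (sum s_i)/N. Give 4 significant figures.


Step 1: Count up spins (+1): 7, down spins (-1): 6
Step 2: Total magnetization M = 7 - 6 = 1
Step 3: m = M/N = 1/13 = 0.07692

0.07692


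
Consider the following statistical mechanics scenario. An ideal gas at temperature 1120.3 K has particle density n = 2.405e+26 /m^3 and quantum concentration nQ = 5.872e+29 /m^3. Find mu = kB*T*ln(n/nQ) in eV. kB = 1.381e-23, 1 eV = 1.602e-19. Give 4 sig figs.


Step 1: n/nQ = 2.405e+26/5.872e+29 = 0.0004096
Step 2: ln(n/nQ) = -7.8
Step 3: mu = kB*T*ln(n/nQ) = 1.547e-20*-7.8 = -1.207e-19 J
Step 4: Convert to eV: -1.207e-19/1.602e-19 = -0.7533 eV

-0.7533


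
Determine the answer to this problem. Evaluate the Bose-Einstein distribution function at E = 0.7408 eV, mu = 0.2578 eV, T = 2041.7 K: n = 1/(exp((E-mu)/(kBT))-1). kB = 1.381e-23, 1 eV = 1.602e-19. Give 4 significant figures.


Step 1: (E - mu) = 0.483 eV
Step 2: x = (E-mu)*eV/(kB*T) = 0.483*1.602e-19/(1.381e-23*2041.7) = 2.744
Step 3: exp(x) = 15.55
Step 4: n = 1/(exp(x)-1) = 0.06871

0.06871


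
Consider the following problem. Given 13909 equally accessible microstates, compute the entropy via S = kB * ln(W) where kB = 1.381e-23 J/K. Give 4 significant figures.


Step 1: ln(W) = ln(13909) = 9.54
Step 2: S = kB * ln(W) = 1.381e-23 * 9.54
Step 3: S = 1.318e-22 J/K

1.318e-22


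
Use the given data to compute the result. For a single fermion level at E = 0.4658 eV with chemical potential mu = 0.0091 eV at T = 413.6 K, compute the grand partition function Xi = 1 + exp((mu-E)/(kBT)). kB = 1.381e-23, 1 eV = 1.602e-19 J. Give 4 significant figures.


Step 1: (mu - E) = 0.0091 - 0.4658 = -0.4567 eV
Step 2: x = (mu-E)*eV/(kB*T) = -0.4567*1.602e-19/(1.381e-23*413.6) = -12.81
Step 3: exp(x) = 2.736e-06
Step 4: Xi = 1 + 2.736e-06 = 1

1


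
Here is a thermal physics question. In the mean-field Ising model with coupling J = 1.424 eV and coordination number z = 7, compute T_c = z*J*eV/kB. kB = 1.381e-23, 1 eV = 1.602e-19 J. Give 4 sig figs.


Step 1: z*J = 7*1.424 = 9.968 eV
Step 2: Convert to Joules: 9.968*1.602e-19 = 1.597e-18 J
Step 3: T_c = 1.597e-18 / 1.381e-23 = 1.156e+05 K

1.156e+05


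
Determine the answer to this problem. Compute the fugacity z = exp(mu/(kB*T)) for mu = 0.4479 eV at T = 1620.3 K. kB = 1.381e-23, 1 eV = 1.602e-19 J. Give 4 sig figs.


Step 1: Convert mu to Joules: 0.4479*1.602e-19 = 7.175e-20 J
Step 2: kB*T = 1.381e-23*1620.3 = 2.238e-20 J
Step 3: mu/(kB*T) = 3.207
Step 4: z = exp(3.207) = 24.7

24.7


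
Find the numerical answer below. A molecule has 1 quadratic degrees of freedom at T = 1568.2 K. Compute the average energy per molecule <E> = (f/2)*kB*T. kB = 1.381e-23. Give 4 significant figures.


Step 1: f/2 = 1/2 = 0.5
Step 2: kB*T = 1.381e-23 * 1568.2 = 2.166e-20
Step 3: <E> = 0.5 * 2.166e-20 = 1.083e-20 J

1.083e-20


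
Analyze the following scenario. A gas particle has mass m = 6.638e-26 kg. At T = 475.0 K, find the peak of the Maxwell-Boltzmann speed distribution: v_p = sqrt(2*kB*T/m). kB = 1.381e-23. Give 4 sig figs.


Step 1: Numerator = 2*kB*T = 2*1.381e-23*475.0 = 1.312e-20
Step 2: Ratio = 1.312e-20 / 6.638e-26 = 1.976e+05
Step 3: v_p = sqrt(1.976e+05) = 444.6 m/s

444.6


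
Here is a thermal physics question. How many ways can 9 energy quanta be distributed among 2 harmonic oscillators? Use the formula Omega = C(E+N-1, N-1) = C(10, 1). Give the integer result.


Step 1: Use binomial coefficient C(10, 1)
Step 2: Numerator = 10! / 9!
Step 3: Denominator = 1!
Step 4: Omega = 10

10


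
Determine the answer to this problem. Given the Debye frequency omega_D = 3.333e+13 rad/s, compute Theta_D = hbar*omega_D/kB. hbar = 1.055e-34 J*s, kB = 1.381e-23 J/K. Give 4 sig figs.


Step 1: hbar*omega_D = 1.055e-34 * 3.333e+13 = 3.516e-21 J
Step 2: Theta_D = 3.516e-21 / 1.381e-23
Step 3: Theta_D = 254.6 K

254.6


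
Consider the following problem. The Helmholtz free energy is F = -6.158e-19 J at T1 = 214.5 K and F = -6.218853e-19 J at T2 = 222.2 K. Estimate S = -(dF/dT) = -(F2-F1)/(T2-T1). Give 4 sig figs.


Step 1: dF = F2 - F1 = -6.218853e-19 - (-6.158e-19) = -6.0853e-21 J
Step 2: dT = T2 - T1 = 222.2 - 214.5 = 7.7 K
Step 3: S = -dF/dT = -(-6.0853e-21)/7.7 = 7.903e-22 J/K

7.903e-22


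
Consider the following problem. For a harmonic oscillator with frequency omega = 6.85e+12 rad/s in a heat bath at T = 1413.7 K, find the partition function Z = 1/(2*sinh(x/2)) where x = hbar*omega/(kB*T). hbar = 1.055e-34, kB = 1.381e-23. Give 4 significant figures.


Step 1: Compute x = hbar*omega/(kB*T) = 1.055e-34*6.85e+12/(1.381e-23*1413.7) = 0.03702
Step 2: x/2 = 0.01851
Step 3: sinh(x/2) = 0.01851
Step 4: Z = 1/(2*0.01851) = 27.01

27.01


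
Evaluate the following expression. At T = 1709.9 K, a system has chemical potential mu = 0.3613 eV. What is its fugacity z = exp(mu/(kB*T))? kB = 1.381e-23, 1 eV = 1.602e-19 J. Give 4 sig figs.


Step 1: Convert mu to Joules: 0.3613*1.602e-19 = 5.788e-20 J
Step 2: kB*T = 1.381e-23*1709.9 = 2.361e-20 J
Step 3: mu/(kB*T) = 2.451
Step 4: z = exp(2.451) = 11.6

11.6


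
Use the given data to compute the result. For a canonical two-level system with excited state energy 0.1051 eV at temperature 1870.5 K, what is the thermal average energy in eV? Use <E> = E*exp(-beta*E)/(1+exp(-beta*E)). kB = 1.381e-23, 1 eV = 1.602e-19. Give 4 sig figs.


Step 1: beta*E = 0.1051*1.602e-19/(1.381e-23*1870.5) = 0.6518
Step 2: exp(-beta*E) = 0.5211
Step 3: <E> = 0.1051*0.5211/(1+0.5211) = 0.03601 eV

0.03601


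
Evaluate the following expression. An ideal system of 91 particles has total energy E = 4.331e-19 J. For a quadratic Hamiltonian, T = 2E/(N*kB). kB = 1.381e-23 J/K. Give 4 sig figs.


Step 1: Numerator = 2*E = 2*4.331e-19 = 8.662e-19 J
Step 2: Denominator = N*kB = 91*1.381e-23 = 1.257e-21
Step 3: T = 8.662e-19 / 1.257e-21 = 689.3 K

689.3


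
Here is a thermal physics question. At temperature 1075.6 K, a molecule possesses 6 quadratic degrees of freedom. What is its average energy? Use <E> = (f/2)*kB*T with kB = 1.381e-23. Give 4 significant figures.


Step 1: f/2 = 6/2 = 3
Step 2: kB*T = 1.381e-23 * 1075.6 = 1.485e-20
Step 3: <E> = 3 * 1.485e-20 = 4.456e-20 J

4.456e-20


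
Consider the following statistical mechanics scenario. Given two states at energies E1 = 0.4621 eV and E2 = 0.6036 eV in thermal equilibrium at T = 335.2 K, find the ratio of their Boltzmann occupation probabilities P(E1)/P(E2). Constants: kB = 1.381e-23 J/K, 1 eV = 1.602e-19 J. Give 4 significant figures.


Step 1: Compute energy difference dE = E1 - E2 = 0.4621 - 0.6036 = -0.1415 eV
Step 2: Convert to Joules: dE_J = -0.1415 * 1.602e-19 = -2.267e-20 J
Step 3: Compute exponent = -dE_J / (kB * T) = -(-2.267e-20) / (1.381e-23 * 335.2) = 4.897
Step 4: P(E1)/P(E2) = exp(4.897) = 133.9

133.9


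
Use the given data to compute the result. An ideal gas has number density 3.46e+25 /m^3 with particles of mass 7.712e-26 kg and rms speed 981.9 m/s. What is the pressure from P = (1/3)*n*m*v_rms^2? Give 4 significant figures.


Step 1: v_rms^2 = 981.9^2 = 9.641e+05
Step 2: n*m = 3.46e+25*7.712e-26 = 2.668
Step 3: P = (1/3)*2.668*9.641e+05 = 8.575e+05 Pa

8.575e+05


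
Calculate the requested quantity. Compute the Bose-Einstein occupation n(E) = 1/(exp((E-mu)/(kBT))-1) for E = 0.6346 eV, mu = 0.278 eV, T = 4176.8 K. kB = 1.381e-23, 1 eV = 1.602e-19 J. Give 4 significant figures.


Step 1: (E - mu) = 0.3566 eV
Step 2: x = (E-mu)*eV/(kB*T) = 0.3566*1.602e-19/(1.381e-23*4176.8) = 0.9904
Step 3: exp(x) = 2.692
Step 4: n = 1/(exp(x)-1) = 0.5909

0.5909


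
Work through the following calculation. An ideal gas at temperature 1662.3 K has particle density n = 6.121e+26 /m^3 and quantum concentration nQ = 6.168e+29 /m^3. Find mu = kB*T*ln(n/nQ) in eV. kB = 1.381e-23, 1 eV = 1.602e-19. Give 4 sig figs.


Step 1: n/nQ = 6.121e+26/6.168e+29 = 0.0009924
Step 2: ln(n/nQ) = -6.915
Step 3: mu = kB*T*ln(n/nQ) = 2.296e-20*-6.915 = -1.588e-19 J
Step 4: Convert to eV: -1.588e-19/1.602e-19 = -0.991 eV

-0.991


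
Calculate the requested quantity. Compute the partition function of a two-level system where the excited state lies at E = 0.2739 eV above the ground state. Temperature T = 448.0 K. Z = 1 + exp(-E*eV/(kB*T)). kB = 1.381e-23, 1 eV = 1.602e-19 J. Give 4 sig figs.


Step 1: Compute beta*E = E*eV/(kB*T) = 0.2739*1.602e-19/(1.381e-23*448.0) = 7.092
Step 2: exp(-beta*E) = exp(-7.092) = 0.0008315
Step 3: Z = 1 + 0.0008315 = 1.001

1.001


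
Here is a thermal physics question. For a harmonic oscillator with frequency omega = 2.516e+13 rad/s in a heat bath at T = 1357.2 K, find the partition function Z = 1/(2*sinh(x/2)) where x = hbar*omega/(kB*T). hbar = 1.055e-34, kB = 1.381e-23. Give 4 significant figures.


Step 1: Compute x = hbar*omega/(kB*T) = 1.055e-34*2.516e+13/(1.381e-23*1357.2) = 0.1416
Step 2: x/2 = 0.07081
Step 3: sinh(x/2) = 0.07087
Step 4: Z = 1/(2*0.07087) = 7.055

7.055


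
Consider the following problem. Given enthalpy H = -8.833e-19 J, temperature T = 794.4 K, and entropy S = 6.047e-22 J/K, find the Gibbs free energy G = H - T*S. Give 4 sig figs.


Step 1: T*S = 794.4 * 6.047e-22 = 4.804e-19 J
Step 2: G = H - T*S = -8.833e-19 - 4.804e-19
Step 3: G = -1.364e-18 J

-1.364e-18


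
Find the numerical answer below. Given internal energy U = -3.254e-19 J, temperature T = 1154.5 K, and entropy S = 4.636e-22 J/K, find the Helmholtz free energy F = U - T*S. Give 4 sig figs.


Step 1: T*S = 1154.5 * 4.636e-22 = 5.352e-19 J
Step 2: F = U - T*S = -3.254e-19 - 5.352e-19
Step 3: F = -8.606e-19 J

-8.606e-19


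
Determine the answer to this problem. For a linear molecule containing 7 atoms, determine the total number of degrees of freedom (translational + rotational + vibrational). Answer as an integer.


Step 1: Translational DOF = 3
Step 2: Rotational DOF (linear) = 2
Step 3: Vibrational DOF = 3*7 - 5 = 16
Step 4: Total = 3 + 2 + 16 = 21

21


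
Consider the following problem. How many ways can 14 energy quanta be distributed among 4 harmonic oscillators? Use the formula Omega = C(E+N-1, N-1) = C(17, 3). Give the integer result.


Step 1: Use binomial coefficient C(17, 3)
Step 2: Numerator = 17! / 14!
Step 3: Denominator = 3!
Step 4: Omega = 680

680


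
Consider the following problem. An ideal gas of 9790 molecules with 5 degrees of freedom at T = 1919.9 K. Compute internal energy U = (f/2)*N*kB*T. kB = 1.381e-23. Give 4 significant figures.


Step 1: f/2 = 5/2 = 2.5
Step 2: N*kB*T = 9790*1.381e-23*1919.9 = 2.596e-16
Step 3: U = 2.5 * 2.596e-16 = 6.489e-16 J

6.489e-16


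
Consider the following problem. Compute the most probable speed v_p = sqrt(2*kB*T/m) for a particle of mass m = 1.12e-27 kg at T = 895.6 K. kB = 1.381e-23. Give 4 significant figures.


Step 1: Numerator = 2*kB*T = 2*1.381e-23*895.6 = 2.474e-20
Step 2: Ratio = 2.474e-20 / 1.12e-27 = 2.209e+07
Step 3: v_p = sqrt(2.209e+07) = 4700 m/s

4700


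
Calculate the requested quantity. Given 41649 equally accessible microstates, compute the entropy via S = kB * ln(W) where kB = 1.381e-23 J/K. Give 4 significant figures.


Step 1: ln(W) = ln(41649) = 10.64
Step 2: S = kB * ln(W) = 1.381e-23 * 10.64
Step 3: S = 1.469e-22 J/K

1.469e-22


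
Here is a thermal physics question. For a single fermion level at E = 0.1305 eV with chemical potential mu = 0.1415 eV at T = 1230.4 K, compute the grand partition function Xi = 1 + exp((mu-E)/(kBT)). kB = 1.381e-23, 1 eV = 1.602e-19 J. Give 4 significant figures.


Step 1: (mu - E) = 0.1415 - 0.1305 = 0.011 eV
Step 2: x = (mu-E)*eV/(kB*T) = 0.011*1.602e-19/(1.381e-23*1230.4) = 0.1037
Step 3: exp(x) = 1.109
Step 4: Xi = 1 + 1.109 = 2.109

2.109


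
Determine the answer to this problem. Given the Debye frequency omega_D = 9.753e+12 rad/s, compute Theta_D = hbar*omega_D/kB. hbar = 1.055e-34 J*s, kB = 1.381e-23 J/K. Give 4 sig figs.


Step 1: hbar*omega_D = 1.055e-34 * 9.753e+12 = 1.029e-21 J
Step 2: Theta_D = 1.029e-21 / 1.381e-23
Step 3: Theta_D = 74.51 K

74.51


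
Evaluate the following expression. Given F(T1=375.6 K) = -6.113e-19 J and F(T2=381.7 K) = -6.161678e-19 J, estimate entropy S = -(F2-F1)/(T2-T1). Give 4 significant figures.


Step 1: dF = F2 - F1 = -6.161678e-19 - (-6.113e-19) = -4.8678e-21 J
Step 2: dT = T2 - T1 = 381.7 - 375.6 = 6.1 K
Step 3: S = -dF/dT = -(-4.8678e-21)/6.1 = 7.98e-22 J/K

7.98e-22


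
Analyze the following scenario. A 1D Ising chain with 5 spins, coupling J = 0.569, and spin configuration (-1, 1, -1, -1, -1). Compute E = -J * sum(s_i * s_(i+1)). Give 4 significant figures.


Step 1: Nearest-neighbor products: -1, -1, 1, 1
Step 2: Sum of products = 0
Step 3: E = -0.569 * 0 = 0

0


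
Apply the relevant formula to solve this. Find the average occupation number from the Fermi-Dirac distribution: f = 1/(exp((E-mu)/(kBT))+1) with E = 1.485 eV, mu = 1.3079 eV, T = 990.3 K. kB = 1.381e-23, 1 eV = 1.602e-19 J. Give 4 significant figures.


Step 1: (E - mu) = 1.485 - 1.3079 = 0.1771 eV
Step 2: Convert: (E-mu)*eV = 2.837e-20 J
Step 3: x = (E-mu)*eV/(kB*T) = 2.075
Step 4: f = 1/(exp(2.075)+1) = 0.1116

0.1116


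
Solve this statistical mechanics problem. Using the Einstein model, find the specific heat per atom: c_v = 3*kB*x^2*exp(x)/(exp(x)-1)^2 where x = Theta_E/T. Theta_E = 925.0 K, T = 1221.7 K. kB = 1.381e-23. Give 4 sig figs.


Step 1: x = Theta_E/T = 925.0/1221.7 = 0.7571
Step 2: x^2 = 0.5733
Step 3: exp(x) = 2.132
Step 4: c_v = 3*1.381e-23*0.5733*2.132/(2.132-1)^2 = 3.951e-23

3.951e-23


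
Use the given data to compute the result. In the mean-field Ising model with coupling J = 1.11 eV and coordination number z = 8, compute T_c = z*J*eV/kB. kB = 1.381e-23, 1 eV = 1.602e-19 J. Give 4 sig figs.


Step 1: z*J = 8*1.11 = 8.88 eV
Step 2: Convert to Joules: 8.88*1.602e-19 = 1.423e-18 J
Step 3: T_c = 1.423e-18 / 1.381e-23 = 1.03e+05 K

1.03e+05


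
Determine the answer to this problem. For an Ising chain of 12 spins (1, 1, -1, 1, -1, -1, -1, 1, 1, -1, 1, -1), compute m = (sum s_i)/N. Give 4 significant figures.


Step 1: Count up spins (+1): 6, down spins (-1): 6
Step 2: Total magnetization M = 6 - 6 = 0
Step 3: m = M/N = 0/12 = 0

0


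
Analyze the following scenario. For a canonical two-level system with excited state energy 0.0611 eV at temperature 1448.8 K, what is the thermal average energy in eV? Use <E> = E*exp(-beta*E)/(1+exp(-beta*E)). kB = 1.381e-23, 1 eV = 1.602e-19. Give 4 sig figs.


Step 1: beta*E = 0.0611*1.602e-19/(1.381e-23*1448.8) = 0.4892
Step 2: exp(-beta*E) = 0.6131
Step 3: <E> = 0.0611*0.6131/(1+0.6131) = 0.02322 eV

0.02322


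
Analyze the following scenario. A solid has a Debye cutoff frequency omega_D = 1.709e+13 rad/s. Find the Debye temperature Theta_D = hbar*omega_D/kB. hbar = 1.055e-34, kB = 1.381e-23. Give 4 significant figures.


Step 1: hbar*omega_D = 1.055e-34 * 1.709e+13 = 1.803e-21 J
Step 2: Theta_D = 1.803e-21 / 1.381e-23
Step 3: Theta_D = 130.6 K

130.6


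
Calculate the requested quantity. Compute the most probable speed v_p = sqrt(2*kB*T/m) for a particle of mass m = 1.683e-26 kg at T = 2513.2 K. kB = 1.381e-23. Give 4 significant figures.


Step 1: Numerator = 2*kB*T = 2*1.381e-23*2513.2 = 6.941e-20
Step 2: Ratio = 6.941e-20 / 1.683e-26 = 4.124e+06
Step 3: v_p = sqrt(4.124e+06) = 2031 m/s

2031


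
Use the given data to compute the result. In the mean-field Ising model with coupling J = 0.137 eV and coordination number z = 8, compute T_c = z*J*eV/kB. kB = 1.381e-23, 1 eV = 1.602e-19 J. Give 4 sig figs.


Step 1: z*J = 8*0.137 = 1.096 eV
Step 2: Convert to Joules: 1.096*1.602e-19 = 1.756e-19 J
Step 3: T_c = 1.756e-19 / 1.381e-23 = 1.271e+04 K

1.271e+04


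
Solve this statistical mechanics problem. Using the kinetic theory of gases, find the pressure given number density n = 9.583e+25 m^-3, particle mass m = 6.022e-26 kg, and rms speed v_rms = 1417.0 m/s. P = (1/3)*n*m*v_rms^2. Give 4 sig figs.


Step 1: v_rms^2 = 1417.0^2 = 2.008e+06
Step 2: n*m = 9.583e+25*6.022e-26 = 5.771
Step 3: P = (1/3)*5.771*2.008e+06 = 3.862e+06 Pa

3.862e+06


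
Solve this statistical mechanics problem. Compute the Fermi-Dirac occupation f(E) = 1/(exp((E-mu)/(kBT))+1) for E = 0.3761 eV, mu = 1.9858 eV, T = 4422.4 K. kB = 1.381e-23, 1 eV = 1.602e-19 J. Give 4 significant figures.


Step 1: (E - mu) = 0.3761 - 1.9858 = -1.61 eV
Step 2: Convert: (E-mu)*eV = -2.579e-19 J
Step 3: x = (E-mu)*eV/(kB*T) = -4.222
Step 4: f = 1/(exp(-4.222)+1) = 0.9855

0.9855


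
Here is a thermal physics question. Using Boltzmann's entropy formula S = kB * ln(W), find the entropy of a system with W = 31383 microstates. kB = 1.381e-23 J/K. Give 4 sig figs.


Step 1: ln(W) = ln(31383) = 10.35
Step 2: S = kB * ln(W) = 1.381e-23 * 10.35
Step 3: S = 1.43e-22 J/K

1.43e-22


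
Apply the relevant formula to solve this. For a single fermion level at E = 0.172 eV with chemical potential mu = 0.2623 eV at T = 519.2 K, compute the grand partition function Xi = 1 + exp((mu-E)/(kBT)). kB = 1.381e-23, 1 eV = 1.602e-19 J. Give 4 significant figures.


Step 1: (mu - E) = 0.2623 - 0.172 = 0.0903 eV
Step 2: x = (mu-E)*eV/(kB*T) = 0.0903*1.602e-19/(1.381e-23*519.2) = 2.018
Step 3: exp(x) = 7.52
Step 4: Xi = 1 + 7.52 = 8.52

8.52


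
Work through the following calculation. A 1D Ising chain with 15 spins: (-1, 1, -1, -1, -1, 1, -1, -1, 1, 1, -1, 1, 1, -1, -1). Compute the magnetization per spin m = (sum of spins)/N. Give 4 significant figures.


Step 1: Count up spins (+1): 6, down spins (-1): 9
Step 2: Total magnetization M = 6 - 9 = -3
Step 3: m = M/N = -3/15 = -0.2

-0.2


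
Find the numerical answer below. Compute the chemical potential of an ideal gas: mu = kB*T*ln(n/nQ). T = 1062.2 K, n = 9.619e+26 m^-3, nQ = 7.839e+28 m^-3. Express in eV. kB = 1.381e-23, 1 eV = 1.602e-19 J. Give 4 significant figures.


Step 1: n/nQ = 9.619e+26/7.839e+28 = 0.01227
Step 2: ln(n/nQ) = -4.401
Step 3: mu = kB*T*ln(n/nQ) = 1.467e-20*-4.401 = -6.455e-20 J
Step 4: Convert to eV: -6.455e-20/1.602e-19 = -0.4029 eV

-0.4029


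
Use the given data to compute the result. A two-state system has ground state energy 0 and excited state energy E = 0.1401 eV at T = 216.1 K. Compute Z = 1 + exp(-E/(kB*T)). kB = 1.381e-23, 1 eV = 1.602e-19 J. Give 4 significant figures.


Step 1: Compute beta*E = E*eV/(kB*T) = 0.1401*1.602e-19/(1.381e-23*216.1) = 7.521
Step 2: exp(-beta*E) = exp(-7.521) = 0.0005418
Step 3: Z = 1 + 0.0005418 = 1.001

1.001


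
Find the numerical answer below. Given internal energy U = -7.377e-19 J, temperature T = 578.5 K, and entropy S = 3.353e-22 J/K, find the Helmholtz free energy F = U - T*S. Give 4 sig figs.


Step 1: T*S = 578.5 * 3.353e-22 = 1.94e-19 J
Step 2: F = U - T*S = -7.377e-19 - 1.94e-19
Step 3: F = -9.317e-19 J

-9.317e-19


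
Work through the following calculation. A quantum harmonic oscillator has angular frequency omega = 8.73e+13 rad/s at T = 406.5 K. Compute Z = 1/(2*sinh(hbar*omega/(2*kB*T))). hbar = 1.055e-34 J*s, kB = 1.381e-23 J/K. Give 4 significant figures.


Step 1: Compute x = hbar*omega/(kB*T) = 1.055e-34*8.73e+13/(1.381e-23*406.5) = 1.641
Step 2: x/2 = 0.8203
Step 3: sinh(x/2) = 0.9155
Step 4: Z = 1/(2*0.9155) = 0.5462

0.5462


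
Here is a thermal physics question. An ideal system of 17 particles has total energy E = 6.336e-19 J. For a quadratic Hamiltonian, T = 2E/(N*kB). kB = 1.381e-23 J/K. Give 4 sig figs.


Step 1: Numerator = 2*E = 2*6.336e-19 = 1.267e-18 J
Step 2: Denominator = N*kB = 17*1.381e-23 = 2.348e-22
Step 3: T = 1.267e-18 / 2.348e-22 = 5398 K

5398


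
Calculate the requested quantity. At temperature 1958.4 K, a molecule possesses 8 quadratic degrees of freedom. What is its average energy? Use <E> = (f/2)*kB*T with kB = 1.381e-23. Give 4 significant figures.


Step 1: f/2 = 8/2 = 4
Step 2: kB*T = 1.381e-23 * 1958.4 = 2.705e-20
Step 3: <E> = 4 * 2.705e-20 = 1.082e-19 J

1.082e-19


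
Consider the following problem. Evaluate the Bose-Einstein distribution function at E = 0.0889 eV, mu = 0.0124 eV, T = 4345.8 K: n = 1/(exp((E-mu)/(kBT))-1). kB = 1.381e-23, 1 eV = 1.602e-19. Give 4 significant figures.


Step 1: (E - mu) = 0.0765 eV
Step 2: x = (E-mu)*eV/(kB*T) = 0.0765*1.602e-19/(1.381e-23*4345.8) = 0.2042
Step 3: exp(x) = 1.227
Step 4: n = 1/(exp(x)-1) = 4.414

4.414


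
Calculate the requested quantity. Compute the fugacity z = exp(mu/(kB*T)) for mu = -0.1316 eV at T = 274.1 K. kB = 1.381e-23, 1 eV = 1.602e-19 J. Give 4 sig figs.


Step 1: Convert mu to Joules: -0.1316*1.602e-19 = -2.108e-20 J
Step 2: kB*T = 1.381e-23*274.1 = 3.785e-21 J
Step 3: mu/(kB*T) = -5.569
Step 4: z = exp(-5.569) = 0.003812

0.003812
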